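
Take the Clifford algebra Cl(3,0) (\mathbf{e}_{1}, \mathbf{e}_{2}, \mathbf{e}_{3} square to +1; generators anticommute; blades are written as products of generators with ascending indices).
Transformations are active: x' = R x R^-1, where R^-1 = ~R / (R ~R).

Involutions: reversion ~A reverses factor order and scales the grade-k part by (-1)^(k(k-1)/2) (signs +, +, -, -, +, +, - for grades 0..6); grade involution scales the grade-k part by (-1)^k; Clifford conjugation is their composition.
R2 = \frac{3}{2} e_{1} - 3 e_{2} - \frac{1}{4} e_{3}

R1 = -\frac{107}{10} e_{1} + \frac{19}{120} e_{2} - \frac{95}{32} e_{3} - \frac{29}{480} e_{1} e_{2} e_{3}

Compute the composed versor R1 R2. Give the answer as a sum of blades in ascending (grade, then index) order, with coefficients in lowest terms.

Distribute over the terms of R2 (each basis-blade product reordered to ascending indices, repeated generators contracted through their squares):
R1 (\frac{3}{2} e_{1}) = -\frac{321}{20} - \frac{19}{80} e_{1} e_{2} + \frac{285}{64} e_{1} e_{3} - \frac{29}{320} e_{2} e_{3}
R1 (-3 e_{2}) = -\frac{19}{40} + \frac{321}{10} e_{1} e_{2} - \frac{29}{160} e_{1} e_{3} - \frac{285}{32} e_{2} e_{3}
R1 (-\frac{1}{4} e_{3}) = \frac{95}{128} + \frac{29}{1920} e_{1} e_{2} + \frac{107}{40} e_{1} e_{3} - \frac{19}{480} e_{2} e_{3}
Summing the partial products and collecting blades:
Answer: -\frac{10101}{640} + \frac{12241}{384} e_{1} e_{2} + \frac{2223}{320} e_{1} e_{3} - \frac{1735}{192} e_{2} e_{3}


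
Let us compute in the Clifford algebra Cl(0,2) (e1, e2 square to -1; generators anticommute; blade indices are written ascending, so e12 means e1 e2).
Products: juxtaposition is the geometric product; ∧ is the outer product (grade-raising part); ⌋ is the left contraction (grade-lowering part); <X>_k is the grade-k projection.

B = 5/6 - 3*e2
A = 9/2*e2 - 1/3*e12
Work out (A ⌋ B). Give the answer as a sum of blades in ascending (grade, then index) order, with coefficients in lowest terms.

step 1: 27/2
Answer: 27/2


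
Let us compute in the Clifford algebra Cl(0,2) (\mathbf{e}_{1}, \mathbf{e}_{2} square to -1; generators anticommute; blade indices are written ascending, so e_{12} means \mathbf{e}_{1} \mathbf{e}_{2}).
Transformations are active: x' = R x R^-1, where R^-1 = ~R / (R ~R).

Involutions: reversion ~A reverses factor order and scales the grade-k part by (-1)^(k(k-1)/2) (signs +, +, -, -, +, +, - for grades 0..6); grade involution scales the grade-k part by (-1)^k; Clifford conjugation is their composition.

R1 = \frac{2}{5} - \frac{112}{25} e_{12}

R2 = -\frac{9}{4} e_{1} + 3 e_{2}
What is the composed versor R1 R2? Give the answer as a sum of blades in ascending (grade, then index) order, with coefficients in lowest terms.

Distribute over the terms of R1 (each basis-blade product reordered to ascending indices, repeated generators contracted through their squares):
(\frac{2}{5}) R2 = -\frac{9}{10} e_{1} + \frac{6}{5} e_{2}
(-\frac{112}{25} e_{12}) R2 = \frac{336}{25} e_{1} + \frac{252}{25} e_{2}
Summing the partial products and collecting blades:
Answer: \frac{627}{50} e_{1} + \frac{282}{25} e_{2}


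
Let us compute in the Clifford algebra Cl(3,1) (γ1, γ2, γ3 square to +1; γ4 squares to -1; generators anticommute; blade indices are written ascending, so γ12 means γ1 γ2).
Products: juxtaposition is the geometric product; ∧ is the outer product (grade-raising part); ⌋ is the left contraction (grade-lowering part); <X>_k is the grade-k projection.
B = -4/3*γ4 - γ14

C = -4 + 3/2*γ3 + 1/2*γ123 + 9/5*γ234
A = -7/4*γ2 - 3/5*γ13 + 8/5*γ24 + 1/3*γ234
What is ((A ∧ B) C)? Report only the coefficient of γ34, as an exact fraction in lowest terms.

step 1: 7/3*γ24 - 7/4*γ124 + 4/5*γ134
step 2: -21/5*γ3 + 36/25*γ12 + 63/20*γ13 - 6/5*γ14 - 146/15*γ24 - 7/8*γ34 + 7*γ124 - 61/30*γ134 - 7/2*γ234 + 21/8*γ1234
Answer: -7/8


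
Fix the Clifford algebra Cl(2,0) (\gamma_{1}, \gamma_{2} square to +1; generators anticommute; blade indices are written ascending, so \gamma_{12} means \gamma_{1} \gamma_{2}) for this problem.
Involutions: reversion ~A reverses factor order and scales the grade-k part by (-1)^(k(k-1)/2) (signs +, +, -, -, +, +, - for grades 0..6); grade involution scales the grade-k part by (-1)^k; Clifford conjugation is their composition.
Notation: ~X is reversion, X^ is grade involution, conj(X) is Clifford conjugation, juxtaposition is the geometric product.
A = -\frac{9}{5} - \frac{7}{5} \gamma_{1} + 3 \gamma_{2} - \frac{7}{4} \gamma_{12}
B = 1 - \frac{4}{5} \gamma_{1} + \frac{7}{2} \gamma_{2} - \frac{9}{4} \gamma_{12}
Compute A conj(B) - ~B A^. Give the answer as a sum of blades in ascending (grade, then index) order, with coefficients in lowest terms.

first term: -\frac{3793}{400} - \frac{693}{200} \gamma_{1} + \frac{151}{20} \gamma_{2} - \frac{33}{10} \gamma_{12}
second term: -\frac{3793}{400} + \frac{443}{200} \gamma_{1} - \frac{221}{20} \gamma_{2} - \frac{83}{10} \gamma_{12}
Answer: -\frac{142}{25} \gamma_{1} + \frac{93}{5} \gamma_{2} + 5 \gamma_{12}


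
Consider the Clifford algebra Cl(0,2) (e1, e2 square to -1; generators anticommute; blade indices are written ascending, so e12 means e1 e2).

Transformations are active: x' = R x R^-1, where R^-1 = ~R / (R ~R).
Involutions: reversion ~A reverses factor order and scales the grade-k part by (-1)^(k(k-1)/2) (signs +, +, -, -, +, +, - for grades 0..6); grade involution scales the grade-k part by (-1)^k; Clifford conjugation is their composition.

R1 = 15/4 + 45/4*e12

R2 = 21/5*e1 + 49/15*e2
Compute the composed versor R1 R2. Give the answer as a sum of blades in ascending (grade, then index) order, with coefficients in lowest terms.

Distribute over the terms of R1 (each basis-blade product reordered to ascending indices, repeated generators contracted through their squares):
(15/4) R2 = 63/4*e1 + 49/4*e2
(45/4*e12) R2 = -147/4*e1 + 189/4*e2
Summing the partial products and collecting blades:
Answer: -21*e1 + 119/2*e2


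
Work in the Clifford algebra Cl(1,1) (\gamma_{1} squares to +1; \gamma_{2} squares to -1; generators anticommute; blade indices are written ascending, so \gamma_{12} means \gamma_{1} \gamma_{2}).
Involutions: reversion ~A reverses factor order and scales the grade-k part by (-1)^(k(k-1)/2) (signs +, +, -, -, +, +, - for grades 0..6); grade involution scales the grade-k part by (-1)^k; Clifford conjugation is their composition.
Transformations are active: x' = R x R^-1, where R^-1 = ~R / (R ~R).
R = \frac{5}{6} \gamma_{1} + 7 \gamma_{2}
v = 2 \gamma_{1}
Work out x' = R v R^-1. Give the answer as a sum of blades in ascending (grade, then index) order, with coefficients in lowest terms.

~R = \frac{5}{6} \gamma_{1} + 7 \gamma_{2}, and R ~R = -\frac{1739}{36}, so R^-1 = ~R / (-\frac{1739}{36}).
R v = \frac{5}{3} - 14 \gamma_{12}
Answer: -\frac{3578}{1739} \gamma_{1} - \frac{840}{1739} \gamma_{2}


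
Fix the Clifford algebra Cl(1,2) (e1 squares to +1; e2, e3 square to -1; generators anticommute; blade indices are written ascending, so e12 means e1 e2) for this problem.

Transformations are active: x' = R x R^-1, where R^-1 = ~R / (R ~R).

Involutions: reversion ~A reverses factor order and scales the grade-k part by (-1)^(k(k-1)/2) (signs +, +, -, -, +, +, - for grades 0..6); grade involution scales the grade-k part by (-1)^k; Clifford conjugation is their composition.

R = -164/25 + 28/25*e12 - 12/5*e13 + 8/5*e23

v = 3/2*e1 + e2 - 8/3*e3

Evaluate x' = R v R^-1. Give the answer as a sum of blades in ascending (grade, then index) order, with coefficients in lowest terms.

~R = -164/25 - 28/25*e12 + 12/5*e13 - 8/5*e23, and R ~R = 24112/625, so R^-1 = ~R / (24112/625).
R v = -434/25*e1 - 298/75*e2 + 1702/75*e3 + 136/75*e123
Answer: 41179/9042*e1 + 568/4521*e2 - 23311/4521*e3


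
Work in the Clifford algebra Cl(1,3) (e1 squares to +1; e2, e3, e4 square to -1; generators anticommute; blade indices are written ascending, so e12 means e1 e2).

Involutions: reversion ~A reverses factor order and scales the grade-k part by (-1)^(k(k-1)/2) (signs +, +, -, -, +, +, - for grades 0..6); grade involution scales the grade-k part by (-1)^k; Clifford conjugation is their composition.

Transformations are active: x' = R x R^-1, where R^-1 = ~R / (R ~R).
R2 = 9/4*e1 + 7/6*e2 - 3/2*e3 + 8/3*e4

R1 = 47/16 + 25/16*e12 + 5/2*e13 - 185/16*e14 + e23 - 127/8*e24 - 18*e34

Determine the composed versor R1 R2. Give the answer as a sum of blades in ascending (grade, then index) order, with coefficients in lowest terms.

Distribute over the terms of R2 (each basis-blade product reordered to ascending indices, repeated generators contracted through their squares):
R1 (9/4*e1) = 423/64*e1 - 225/64*e2 - 45/8*e3 + 1665/64*e4 + 9/4*e123 - 1143/32*e124 - 81/2*e134
R1 (7/6*e2) = -175/96*e1 + 329/96*e2 + 7/6*e3 - 889/48*e4 - 35/12*e123 + 1295/96*e124 - 21*e234
R1 (-3/2*e3) = 15/4*e1 + 3/2*e2 - 141/32*e3 + 27*e4 - 75/32*e123 - 555/32*e134 - 381/16*e234
R1 (8/3*e4) = 185/6*e1 + 127/3*e2 + 48*e3 + 47/6*e4 + 25/6*e124 + 20/3*e134 + 8/3*e234
Summing the partial products and collecting blades:
Answer: 7559/192*e1 + 8399/192*e2 + 3757/96*e3 + 2709/64*e4 - 289/96*e123 - 289/16*e124 - 4913/96*e134 - 2023/48*e234


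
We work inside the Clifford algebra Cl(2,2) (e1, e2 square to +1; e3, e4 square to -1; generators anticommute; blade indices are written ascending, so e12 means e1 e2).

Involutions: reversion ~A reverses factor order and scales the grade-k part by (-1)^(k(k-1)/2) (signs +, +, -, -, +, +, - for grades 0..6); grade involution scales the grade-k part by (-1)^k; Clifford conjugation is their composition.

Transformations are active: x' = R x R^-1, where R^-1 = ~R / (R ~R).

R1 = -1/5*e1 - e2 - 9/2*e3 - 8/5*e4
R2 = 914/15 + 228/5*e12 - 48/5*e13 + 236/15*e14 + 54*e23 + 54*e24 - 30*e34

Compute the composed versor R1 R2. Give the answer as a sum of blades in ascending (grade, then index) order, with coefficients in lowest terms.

Distribute over the terms of R1 (each basis-blade product reordered to ascending indices, repeated generators contracted through their squares):
(-1/5*e1) R2 = -914/75*e1 - 228/25*e2 + 48/25*e3 - 236/75*e4 - 54/5*e123 - 54/5*e124 + 6*e134
(-e2) R2 = 228/5*e1 - 914/15*e2 - 54*e3 - 54*e4 - 48/5*e123 + 236/15*e124 + 30*e234
(-9/2*e3) R2 = 216/5*e1 - 243*e2 - 1371/5*e3 - 135*e4 - 1026/5*e123 + 354/5*e134 + 243*e234
(-8/5*e4) R2 = -1888/75*e1 - 432/5*e2 + 48*e3 - 7312/75*e4 - 1824/25*e124 + 384/25*e134 - 432/5*e234
Summing the partial products and collecting blades:
Answer: 1286/25*e1 - 29959/75*e2 - 6957/25*e3 - 7241/25*e4 - 1128/5*e123 - 5102/75*e124 + 2304/25*e134 + 933/5*e234


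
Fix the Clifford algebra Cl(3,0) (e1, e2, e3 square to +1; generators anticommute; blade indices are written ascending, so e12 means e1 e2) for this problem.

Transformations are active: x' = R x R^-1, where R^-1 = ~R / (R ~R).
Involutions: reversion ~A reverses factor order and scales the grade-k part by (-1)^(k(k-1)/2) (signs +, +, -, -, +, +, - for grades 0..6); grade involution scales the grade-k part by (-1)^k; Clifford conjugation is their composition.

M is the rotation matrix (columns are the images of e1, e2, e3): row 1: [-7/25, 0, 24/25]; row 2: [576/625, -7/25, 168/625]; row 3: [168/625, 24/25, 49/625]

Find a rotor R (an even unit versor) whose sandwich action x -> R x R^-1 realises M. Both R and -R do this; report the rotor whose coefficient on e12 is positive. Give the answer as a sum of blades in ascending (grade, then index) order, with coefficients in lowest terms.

Method: write R = a + b12*e12 + b13*e13 + b23*e23 with a^2 + b12^2 + b13^2 + b23^2 = 1 (so R^-1 = ~R). Expanding the columns R e_j ~R gives tr M = 4a^2 - 1 and, from the antisymmetric part, M21 - M12 = -4a*b12, M13 - M31 = 4a*b13, M32 - M23 = -4a*b23.
Here tr M = -301/625, so a^2 = (1 + tr M)/4 = 81/625 and a = ±9/25. Taking a = 9/25: M21 - M12 = 576/625, M13 - M31 = 432/625, M32 - M23 = 432/625, giving b12 = -16/25, b13 = 12/25, b23 = -12/25, i.e. R = 9/25 - 16/25*e12 + 12/25*e13 - 12/25*e23.
Its e12 coefficient is negative, so report the other preimage -R.
Answer: -9/25 + 16/25*e12 - 12/25*e13 + 12/25*e23. Note: both R and -R realise this M (trace -301/625); the covering map identifies them, and the e12-coefficient sign is the tie-breaker.


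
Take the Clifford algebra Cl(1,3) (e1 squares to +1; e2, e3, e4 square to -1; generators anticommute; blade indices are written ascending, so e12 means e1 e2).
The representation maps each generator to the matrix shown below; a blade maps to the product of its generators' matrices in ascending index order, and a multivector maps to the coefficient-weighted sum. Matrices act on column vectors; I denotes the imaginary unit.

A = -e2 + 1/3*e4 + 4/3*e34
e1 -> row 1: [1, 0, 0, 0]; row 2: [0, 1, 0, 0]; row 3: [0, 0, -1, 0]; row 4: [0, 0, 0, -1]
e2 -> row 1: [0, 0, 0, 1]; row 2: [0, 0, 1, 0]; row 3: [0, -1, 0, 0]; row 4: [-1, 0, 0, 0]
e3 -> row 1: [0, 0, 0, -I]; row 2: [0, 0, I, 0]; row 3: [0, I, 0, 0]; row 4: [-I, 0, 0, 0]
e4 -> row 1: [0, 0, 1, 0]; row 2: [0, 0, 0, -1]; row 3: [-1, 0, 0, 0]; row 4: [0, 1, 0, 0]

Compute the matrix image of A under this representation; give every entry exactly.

Bivector images (products of the table entries): rho(e34) = rho(e3)rho(e4) = row 1: [0, -I, 0, 0]; row 2: [-I, 0, 0, 0]; row 3: [0, 0, 0, -I]; row 4: [0, 0, -I, 0].
M = (-1)*rho(e2) + (1/3)*rho(e4) + (4/3)*rho(e34), summed entrywise:
Answer: row 1: [0, -4*I/3, 1/3, -1]; row 2: [-4*I/3, 0, -1, -1/3]; row 3: [-1/3, 1, 0, -4*I/3]; row 4: [1, 1/3, -4*I/3, 0]


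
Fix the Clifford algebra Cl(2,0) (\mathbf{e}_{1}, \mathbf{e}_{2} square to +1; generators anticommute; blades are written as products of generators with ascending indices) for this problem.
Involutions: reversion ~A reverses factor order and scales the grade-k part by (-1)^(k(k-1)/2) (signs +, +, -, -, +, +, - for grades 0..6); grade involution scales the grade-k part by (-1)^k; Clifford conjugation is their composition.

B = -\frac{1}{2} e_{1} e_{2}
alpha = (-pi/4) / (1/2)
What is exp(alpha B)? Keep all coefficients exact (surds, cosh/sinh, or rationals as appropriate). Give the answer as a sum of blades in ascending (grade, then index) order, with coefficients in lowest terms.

B^2 = (-\frac{1}{2})^2*(e_{1} e_{2})^2 = \frac{1}{4}*(-1) = -\frac{1}{4} (a basis 2-blade squares to minus the product of its generators' squares).
B^2 = -\frac{1}{4} — B^2 < 0, so the exponential closes trigonometrically: l = \frac{1}{2}, alpha*l = - \frac{\pi}{4}, so exp(alpha B) = cos(- \frac{\pi}{4}) + (sin(- \frac{\pi}{4})/(\frac{1}{2}))*B = \frac{\sqrt{2}}{2} + (- \sqrt{2})*B.
Answer: \frac{\sqrt{2}}{2} + \frac{\sqrt{2}}{2} e_{1} e_{2}


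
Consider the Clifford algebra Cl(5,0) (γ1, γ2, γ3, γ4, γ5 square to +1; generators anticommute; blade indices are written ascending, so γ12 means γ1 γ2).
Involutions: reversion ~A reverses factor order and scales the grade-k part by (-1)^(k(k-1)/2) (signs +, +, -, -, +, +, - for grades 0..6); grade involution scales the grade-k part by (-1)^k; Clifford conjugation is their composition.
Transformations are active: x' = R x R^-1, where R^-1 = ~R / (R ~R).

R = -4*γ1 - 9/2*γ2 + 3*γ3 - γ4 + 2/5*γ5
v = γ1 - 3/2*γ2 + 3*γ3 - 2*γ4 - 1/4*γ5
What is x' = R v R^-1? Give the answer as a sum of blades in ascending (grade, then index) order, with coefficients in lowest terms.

~R = -4*γ1 - 9/2*γ2 + 3*γ3 - γ4 + 2/5*γ5, and R ~R = 4641/100, so R^-1 = ~R / (4641/100).
R v = 273/20 + 21/2*γ12 - 15*γ13 + 9*γ14 + 3/5*γ15 - 9*γ23 + 15/2*γ24 + 69/40*γ25 - 3*γ34 - 39/20*γ35 + 21/20*γ45
Answer: -57/17*γ1 - 39/34*γ2 - 21/17*γ3 + 24/17*γ4 + 33/68*γ5


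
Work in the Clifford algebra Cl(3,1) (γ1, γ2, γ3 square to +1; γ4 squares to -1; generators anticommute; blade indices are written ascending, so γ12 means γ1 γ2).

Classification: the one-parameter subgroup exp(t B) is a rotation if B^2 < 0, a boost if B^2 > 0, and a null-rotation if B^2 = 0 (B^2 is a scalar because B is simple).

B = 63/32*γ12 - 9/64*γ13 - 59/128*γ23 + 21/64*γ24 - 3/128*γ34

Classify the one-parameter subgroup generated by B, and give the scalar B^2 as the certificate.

B^2 term by term: the squares give (63/32)^2*(γ12)^2 + (-9/64)^2*(γ13)^2 + (-59/128)^2*(γ23)^2 + (21/64)^2*(γ24)^2 + (-3/128)^2*(γ34)^2 = 3969/1024*(-1) + 81/4096*(-1) + 3481/16384*(-1) + 441/4096*(+1) + 9/16384*(+1) = -4 (each basis 2-blade squares to minus the product of its generators' squares); cross terms between blades sharing an index anticommute and cancel; the commuting (index-disjoint) pairs give grade-4 terms 2*c*c'*(blade product), which cancel blade by blade — γ1234: -189/2048 + 189/2048 = 0 — confirming B is simple. So B^2 = -4.
Answer: rotation, certificate B^2 = -4. B^2 = -4 is basis-independent, so its sign is the whole story.


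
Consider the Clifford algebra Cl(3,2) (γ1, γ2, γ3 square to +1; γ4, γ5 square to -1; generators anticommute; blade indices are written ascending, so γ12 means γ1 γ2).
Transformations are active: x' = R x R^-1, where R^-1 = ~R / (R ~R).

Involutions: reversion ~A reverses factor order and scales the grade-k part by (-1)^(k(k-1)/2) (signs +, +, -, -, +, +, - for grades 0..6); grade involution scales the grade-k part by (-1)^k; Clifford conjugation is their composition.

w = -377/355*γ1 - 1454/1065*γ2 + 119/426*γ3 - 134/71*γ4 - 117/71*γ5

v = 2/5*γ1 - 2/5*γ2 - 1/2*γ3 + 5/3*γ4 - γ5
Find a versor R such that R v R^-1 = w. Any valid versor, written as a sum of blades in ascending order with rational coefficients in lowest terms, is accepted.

Reasoning: v^2 = w^2 = -2887/900 since conjugation preserves the quadratic form; R = v + w = -47/71*γ1 - 376/213*γ2 - 47/213*γ3 - 47/213*γ4 - 188/71*γ5 is then valid when invertible, keeping its own part and reversing (v - w)/2.
Answer: -47/71*γ1 - 376/213*γ2 - 47/213*γ3 - 47/213*γ4 - 188/71*γ5


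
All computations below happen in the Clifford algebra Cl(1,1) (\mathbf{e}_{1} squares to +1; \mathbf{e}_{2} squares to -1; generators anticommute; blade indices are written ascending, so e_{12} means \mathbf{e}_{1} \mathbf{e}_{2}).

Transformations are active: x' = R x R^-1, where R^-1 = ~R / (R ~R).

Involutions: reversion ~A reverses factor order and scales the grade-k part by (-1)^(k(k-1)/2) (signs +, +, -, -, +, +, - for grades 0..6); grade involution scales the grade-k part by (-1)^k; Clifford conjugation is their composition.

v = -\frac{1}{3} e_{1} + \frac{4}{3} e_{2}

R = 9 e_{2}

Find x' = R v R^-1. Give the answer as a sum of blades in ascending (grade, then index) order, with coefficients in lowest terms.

~R = 9 e_{2}, and R ~R = -81, so R^-1 = ~R / (-81).
R v = -12 + 3 e_{12}
Answer: \frac{1}{3} e_{1} + \frac{4}{3} e_{2}


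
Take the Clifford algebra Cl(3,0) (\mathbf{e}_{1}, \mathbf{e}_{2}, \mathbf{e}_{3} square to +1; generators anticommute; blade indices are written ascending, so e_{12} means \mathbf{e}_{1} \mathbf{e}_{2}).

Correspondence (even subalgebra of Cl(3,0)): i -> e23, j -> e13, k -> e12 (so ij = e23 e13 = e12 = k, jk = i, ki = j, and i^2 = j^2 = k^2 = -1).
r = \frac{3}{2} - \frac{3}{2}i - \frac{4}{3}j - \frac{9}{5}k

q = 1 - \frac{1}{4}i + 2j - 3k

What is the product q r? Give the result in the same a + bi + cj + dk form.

In blades: q = 1 - 3 e_{12} + 2 e_{13} - \frac{1}{4} e_{23}, r = \frac{3}{2} - \frac{9}{5} e_{12} - \frac{4}{3} e_{13} - \frac{3}{2} e_{23}.
Distribute q over r term by term (generator squares from the signature, products reordered to ascending indices): (1)*r = \frac{3}{2} - \frac{9}{5} e_{12} - \frac{4}{3} e_{13} - \frac{3}{2} e_{23}; (-3 e_{12})*r = -\frac{27}{5} - \frac{9}{2} e_{12} + \frac{9}{2} e_{13} - 4 e_{23}; (2 e_{13})*r = \frac{8}{3} + 3 e_{12} + 3 e_{13} - \frac{18}{5} e_{23}; (-\frac{1}{4} e_{23})*r = -\frac{3}{8} + \frac{1}{3} e_{12} - \frac{9}{20} e_{13} - \frac{3}{8} e_{23}.
Sum: -\frac{193}{120} - \frac{89}{30} e_{12} + \frac{343}{60} e_{13} - \frac{379}{40} e_{23}; translating back through the correspondence:
Answer: -\frac{193}{120} - \frac{379}{40}i + \frac{343}{60}j - \frac{89}{30}k


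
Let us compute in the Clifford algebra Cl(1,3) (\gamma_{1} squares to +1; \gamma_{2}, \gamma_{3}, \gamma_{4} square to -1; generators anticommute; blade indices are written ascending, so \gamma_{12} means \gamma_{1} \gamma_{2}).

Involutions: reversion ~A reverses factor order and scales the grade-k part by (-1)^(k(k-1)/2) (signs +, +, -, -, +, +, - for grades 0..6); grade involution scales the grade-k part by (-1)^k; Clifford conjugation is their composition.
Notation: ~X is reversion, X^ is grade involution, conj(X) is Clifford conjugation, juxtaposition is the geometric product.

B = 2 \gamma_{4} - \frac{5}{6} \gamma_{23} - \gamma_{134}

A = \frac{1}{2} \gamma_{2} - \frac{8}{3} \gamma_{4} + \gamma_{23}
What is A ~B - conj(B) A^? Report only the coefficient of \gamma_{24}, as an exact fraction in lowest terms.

first term: \frac{9}{2} - \frac{5}{12} \gamma_{3} + \frac{8}{3} \gamma_{13} + \gamma_{24} - \gamma_{124} - \frac{2}{9} \gamma_{234} - \frac{1}{2} \gamma_{1234}
second term: \frac{9}{2} - \frac{5}{12} \gamma_{3} + \frac{8}{3} \gamma_{13} - \gamma_{24} - \gamma_{124} + \frac{2}{9} \gamma_{234} + \frac{1}{2} \gamma_{1234}
Answer: 2


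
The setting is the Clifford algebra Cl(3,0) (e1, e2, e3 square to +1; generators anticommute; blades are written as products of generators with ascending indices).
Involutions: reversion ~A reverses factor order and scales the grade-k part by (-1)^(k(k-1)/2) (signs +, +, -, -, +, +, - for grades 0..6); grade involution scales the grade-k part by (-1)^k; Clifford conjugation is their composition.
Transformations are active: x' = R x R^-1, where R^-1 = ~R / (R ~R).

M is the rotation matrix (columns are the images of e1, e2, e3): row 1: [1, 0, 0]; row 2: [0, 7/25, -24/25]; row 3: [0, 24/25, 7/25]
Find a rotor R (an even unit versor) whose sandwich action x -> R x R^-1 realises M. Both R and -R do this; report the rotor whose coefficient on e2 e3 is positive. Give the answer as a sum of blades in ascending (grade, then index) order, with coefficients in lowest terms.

Method: write R = a + b12*e1 e2 + b13*e1 e3 + b23*e2 e3 with a^2 + b12^2 + b13^2 + b23^2 = 1 (so R^-1 = ~R). Expanding the columns R e_j ~R gives tr M = 4a^2 - 1 and, from the antisymmetric part, M21 - M12 = -4a*b12, M13 - M31 = 4a*b13, M32 - M23 = -4a*b23.
Here tr M = 39/25, so a^2 = (1 + tr M)/4 = 16/25 and a = ±4/5. Taking a = 4/5: M21 - M12 = 0, M13 - M31 = 0, M32 - M23 = 48/25, giving b12 = 0, b13 = 0, b23 = -3/5, i.e. R = 4/5 - 3/5*e2 e3.
Its e2 e3 coefficient is negative, so report the other preimage -R.
Answer: -4/5 + 3/5*e2 e3. Sheet selection: the two-to-one cover makes ±R indistinguishable at the matrix level (trace 39/25), so uniqueness comes from the required sign on e2 e3.


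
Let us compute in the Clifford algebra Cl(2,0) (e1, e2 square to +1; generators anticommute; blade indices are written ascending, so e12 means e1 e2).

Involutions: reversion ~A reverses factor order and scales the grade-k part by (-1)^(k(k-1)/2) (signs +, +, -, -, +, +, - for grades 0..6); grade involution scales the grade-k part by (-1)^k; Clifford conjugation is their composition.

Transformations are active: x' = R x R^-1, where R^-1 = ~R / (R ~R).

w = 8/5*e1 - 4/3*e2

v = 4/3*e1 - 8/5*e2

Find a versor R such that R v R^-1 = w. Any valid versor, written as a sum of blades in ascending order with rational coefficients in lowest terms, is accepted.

A norm check does it: q(v) = q(w) = 976/225, hence R = v + w = 44/15*e1 - 44/15*e2 realises the map — parallel part kept, (v - w)/2 negated, v carried to w.
Answer: 44/15*e1 - 44/15*e2


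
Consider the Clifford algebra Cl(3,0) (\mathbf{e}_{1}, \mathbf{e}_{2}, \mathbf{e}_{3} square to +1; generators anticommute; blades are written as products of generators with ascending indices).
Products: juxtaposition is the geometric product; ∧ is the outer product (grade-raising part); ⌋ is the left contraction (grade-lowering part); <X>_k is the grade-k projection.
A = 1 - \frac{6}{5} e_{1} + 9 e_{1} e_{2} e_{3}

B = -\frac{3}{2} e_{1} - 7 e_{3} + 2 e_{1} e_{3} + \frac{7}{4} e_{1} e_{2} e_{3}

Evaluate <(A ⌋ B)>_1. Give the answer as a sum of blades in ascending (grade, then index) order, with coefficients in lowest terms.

step 1: -\frac{279}{20} - \frac{3}{2} e_{1} - \frac{47}{5} e_{3} + 2 e_{1} e_{3} - \frac{21}{10} e_{2} e_{3} + \frac{7}{4} e_{1} e_{2} e_{3}
step 2: -\frac{3}{2} e_{1} - \frac{47}{5} e_{3}
Answer: -\frac{3}{2} e_{1} - \frac{47}{5} e_{3}


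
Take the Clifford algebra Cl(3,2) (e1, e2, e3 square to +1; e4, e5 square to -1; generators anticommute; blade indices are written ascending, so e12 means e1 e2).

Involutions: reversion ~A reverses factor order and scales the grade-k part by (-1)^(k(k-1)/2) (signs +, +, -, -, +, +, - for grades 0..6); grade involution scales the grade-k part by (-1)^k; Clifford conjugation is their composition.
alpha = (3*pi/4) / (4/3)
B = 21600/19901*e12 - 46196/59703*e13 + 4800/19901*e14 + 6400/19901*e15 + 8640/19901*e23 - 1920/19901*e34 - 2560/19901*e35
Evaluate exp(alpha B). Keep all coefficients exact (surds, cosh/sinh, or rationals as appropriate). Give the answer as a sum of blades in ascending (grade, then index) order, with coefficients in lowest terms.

B^2 term by term: the squares give (21600/19901)^2*(e12)^2 + (-46196/59703)^2*(e13)^2 + (4800/19901)^2*(e14)^2 + (6400/19901)^2*(e15)^2 + (8640/19901)^2*(e23)^2 + (-1920/19901)^2*(e34)^2 + (-2560/19901)^2*(e35)^2 = 466560000/396049801*(-1) + 2134070416/3564448209*(-1) + 23040000/396049801*(+1) + 40960000/396049801*(+1) + 74649600/396049801*(-1) + 3686400/396049801*(+1) + 6553600/396049801*(+1) = -16/9 (each basis 2-blade squares to minus the product of its generators' squares); cross terms between blades sharing an index anticommute and cancel; the commuting (index-disjoint) pairs give grade-4 terms 2*c*c'*(blade product), which cancel blade by blade — e1234: -82944000/396049801 + 82944000/396049801 = 0; e1235: -110592000/396049801 + 110592000/396049801 = 0; e1345: 24576000/396049801 - 24576000/396049801 = 0 — confirming B is simple. So B^2 = -16/9.
B^2 = -16/9 — the series telescopes trigonometrically here: l = 4/3, alpha*l = 3*pi/4, so exp(alpha B) = cos(3*pi/4) + (sin(3*pi/4)/(4/3))*B = -sqrt(2)/2 + (3*sqrt(2)/8)*B.
Answer: -sqrt(2)/2 + 8100*sqrt(2)/19901*e12 - 11549*sqrt(2)/39802*e13 + 1800*sqrt(2)/19901*e14 + 2400*sqrt(2)/19901*e15 + 3240*sqrt(2)/19901*e23 - 720*sqrt(2)/19901*e34 - 960*sqrt(2)/19901*e35


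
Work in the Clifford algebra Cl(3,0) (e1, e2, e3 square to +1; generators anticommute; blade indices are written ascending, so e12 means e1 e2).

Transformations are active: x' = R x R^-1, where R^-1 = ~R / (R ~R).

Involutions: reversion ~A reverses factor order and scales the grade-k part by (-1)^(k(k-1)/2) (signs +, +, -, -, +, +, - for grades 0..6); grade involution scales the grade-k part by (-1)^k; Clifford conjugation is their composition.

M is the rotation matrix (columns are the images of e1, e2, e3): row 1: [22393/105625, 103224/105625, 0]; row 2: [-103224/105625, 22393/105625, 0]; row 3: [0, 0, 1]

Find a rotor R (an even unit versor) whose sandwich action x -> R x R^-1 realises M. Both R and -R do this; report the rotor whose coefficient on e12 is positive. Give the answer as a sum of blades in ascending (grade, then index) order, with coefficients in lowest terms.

Method: write R = a + b12*e12 + b13*e13 + b23*e23 with a^2 + b12^2 + b13^2 + b23^2 = 1 (so R^-1 = ~R). Expanding the columns R e_j ~R gives tr M = 4a^2 - 1 and, from the antisymmetric part, M21 - M12 = -4a*b12, M13 - M31 = 4a*b13, M32 - M23 = -4a*b23.
Here tr M = 150411/105625, so a^2 = (1 + tr M)/4 = 64009/105625 and a = ±253/325. Taking a = 253/325: M21 - M12 = -206448/105625, M13 - M31 = 0, M32 - M23 = 0, giving b12 = 204/325, b13 = 0, b23 = 0, i.e. R = 253/325 + 204/325*e12.
Its e12 coefficient is already positive.
Answer: 253/325 + 204/325*e12. Sheet selection: the two-to-one cover makes ±R indistinguishable at the matrix level (trace 150411/105625), so uniqueness comes from the required sign on e12.


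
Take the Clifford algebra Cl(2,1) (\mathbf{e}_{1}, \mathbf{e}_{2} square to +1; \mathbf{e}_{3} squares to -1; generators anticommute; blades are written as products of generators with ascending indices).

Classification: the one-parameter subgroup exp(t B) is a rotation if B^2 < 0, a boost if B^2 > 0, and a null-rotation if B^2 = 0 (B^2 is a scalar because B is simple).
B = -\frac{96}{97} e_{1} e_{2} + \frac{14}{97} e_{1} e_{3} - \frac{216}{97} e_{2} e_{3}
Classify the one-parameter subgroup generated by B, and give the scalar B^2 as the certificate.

B^2 term by term: the squares give (-\frac{96}{97})^2*(e_{1} e_{2})^2 + (\frac{14}{97})^2*(e_{1} e_{3})^2 + (-\frac{216}{97})^2*(e_{2} e_{3})^2 = \frac{9216}{9409}*(-1) + \frac{196}{9409}*(+1) + \frac{46656}{9409}*(+1) = 4 (each basis 2-blade squares to minus the product of its generators' squares); cross terms between blades sharing an index anticommute and cancel. So B^2 = 4.
Answer: boost, certificate B^2 = 4. The scalar 4 is the complete invariant here: its sign names the subgroup type.


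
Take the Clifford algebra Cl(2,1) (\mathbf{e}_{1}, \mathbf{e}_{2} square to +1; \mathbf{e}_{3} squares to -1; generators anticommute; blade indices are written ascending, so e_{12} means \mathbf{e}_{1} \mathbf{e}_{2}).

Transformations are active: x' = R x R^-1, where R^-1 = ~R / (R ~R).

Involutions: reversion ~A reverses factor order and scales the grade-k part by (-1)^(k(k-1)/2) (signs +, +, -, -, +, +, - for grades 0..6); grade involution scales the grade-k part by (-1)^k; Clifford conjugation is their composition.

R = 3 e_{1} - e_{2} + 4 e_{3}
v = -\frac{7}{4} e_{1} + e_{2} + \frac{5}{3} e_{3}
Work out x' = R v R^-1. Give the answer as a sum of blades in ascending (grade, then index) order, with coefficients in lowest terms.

~R = 3 e_{1} - e_{2} + 4 e_{3}, and R ~R = -6, so R^-1 = ~R / (-6).
R v = -\frac{155}{12} + \frac{5}{4} e_{12} + 12 e_{13} - \frac{17}{3} e_{23}
Answer: \frac{44}{3} e_{1} - \frac{191}{36} e_{2} + \frac{140}{9} e_{3}


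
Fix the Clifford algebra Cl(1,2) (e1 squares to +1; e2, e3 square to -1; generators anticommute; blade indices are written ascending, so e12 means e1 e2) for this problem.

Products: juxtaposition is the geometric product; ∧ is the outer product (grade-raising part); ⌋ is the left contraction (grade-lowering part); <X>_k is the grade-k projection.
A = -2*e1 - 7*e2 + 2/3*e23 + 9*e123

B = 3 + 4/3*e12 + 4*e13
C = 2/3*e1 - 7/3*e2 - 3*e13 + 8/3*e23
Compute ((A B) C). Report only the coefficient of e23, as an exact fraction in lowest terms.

step 1: -46/3*e1 - 179/3*e2 + 4*e3 - 8/3*e12 + 8/9*e13 + 2*e23 + 55*e123
step 2: -1417/9 - 1484/9*e1 + 1597/9*e2 + 5396/27*e3 + 2266/27*e12 - 1115/9*e13 + 38*e23 - 5845/27*e123
Answer: 38


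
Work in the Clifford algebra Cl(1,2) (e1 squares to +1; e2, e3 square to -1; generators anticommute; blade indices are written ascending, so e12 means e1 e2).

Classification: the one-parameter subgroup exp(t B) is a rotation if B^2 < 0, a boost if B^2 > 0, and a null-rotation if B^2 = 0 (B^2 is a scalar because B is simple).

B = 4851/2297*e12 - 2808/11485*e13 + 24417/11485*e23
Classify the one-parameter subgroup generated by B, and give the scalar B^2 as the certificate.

B^2 term by term: the squares give (4851/2297)^2*(e12)^2 + (-2808/11485)^2*(e13)^2 + (24417/11485)^2*(e23)^2 = 23532201/5276209*(+1) + 7884864/131905225*(+1) + 596189889/131905225*(-1) = 0 (each basis 2-blade squares to minus the product of its generators' squares); cross terms between blades sharing an index anticommute and cancel. So B^2 = 0.
Answer: null-rotation, certificate B^2 = 0. Check the certificate: B^2 = 0, and that sign is decisive whatever form B takes.


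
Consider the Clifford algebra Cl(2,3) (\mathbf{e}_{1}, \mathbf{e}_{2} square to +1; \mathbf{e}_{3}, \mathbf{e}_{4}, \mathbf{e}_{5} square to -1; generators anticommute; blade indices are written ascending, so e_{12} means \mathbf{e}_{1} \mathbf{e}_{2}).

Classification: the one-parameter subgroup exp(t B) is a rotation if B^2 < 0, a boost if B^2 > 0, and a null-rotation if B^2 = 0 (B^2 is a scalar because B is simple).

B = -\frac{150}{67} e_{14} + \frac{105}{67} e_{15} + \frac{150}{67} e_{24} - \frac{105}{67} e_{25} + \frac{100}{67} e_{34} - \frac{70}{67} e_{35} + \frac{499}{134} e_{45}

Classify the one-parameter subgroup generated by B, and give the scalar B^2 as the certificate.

B^2 term by term: the squares give (-\frac{150}{67})^2*(e_{14})^2 + (\frac{105}{67})^2*(e_{15})^2 + (\frac{150}{67})^2*(e_{24})^2 + (-\frac{105}{67})^2*(e_{25})^2 + (\frac{100}{67})^2*(e_{34})^2 + (-\frac{70}{67})^2*(e_{35})^2 + (\frac{499}{134})^2*(e_{45})^2 = \frac{22500}{4489}*(+1) + \frac{11025}{4489}*(+1) + \frac{22500}{4489}*(+1) + \frac{11025}{4489}*(+1) + \frac{10000}{4489}*(-1) + \frac{4900}{4489}*(-1) + \frac{249001}{17956}*(-1) = -\frac{9}{4} (each basis 2-blade squares to minus the product of its generators' squares); cross terms between blades sharing an index anticommute and cancel; the commuting (index-disjoint) pairs give grade-4 terms 2*c*c'*(blade product), which cancel blade by blade — e_{1245}: -\frac{31500}{4489} + \frac{31500}{4489} = 0; e_{1345}: -\frac{21000}{4489} + \frac{21000}{4489} = 0; e_{2345}: \frac{21000}{4489} - \frac{21000}{4489} = 0 — confirming B is simple. So B^2 = -\frac{9}{4}.
Answer: rotation, certificate B^2 = -\frac{9}{4}. One invariant decides it: the square -\frac{9}{4} survives every conjugation, and its sign is exactly the classification.


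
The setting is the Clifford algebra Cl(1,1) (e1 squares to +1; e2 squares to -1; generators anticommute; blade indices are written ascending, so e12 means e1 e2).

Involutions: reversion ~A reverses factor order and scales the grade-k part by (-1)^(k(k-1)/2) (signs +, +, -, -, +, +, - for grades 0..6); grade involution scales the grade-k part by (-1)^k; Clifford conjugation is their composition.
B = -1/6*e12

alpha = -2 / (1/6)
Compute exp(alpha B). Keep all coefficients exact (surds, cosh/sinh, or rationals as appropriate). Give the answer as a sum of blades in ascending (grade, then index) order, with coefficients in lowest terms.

B^2 = (-1/6)^2*(e12)^2 = 1/36*(+1) = 1/36 (a basis 2-blade squares to minus the product of its generators' squares).
B^2 = 1/36 — a positive square means the series sums to a boost: l = 1/6, alpha*l = -2, so exp(alpha B) = cosh(-2) + (sinh(-2)/(1/6))*B = cosh(2) + (-6*sinh(2))*B.
Answer: cosh(2) + sinh(2)*e12


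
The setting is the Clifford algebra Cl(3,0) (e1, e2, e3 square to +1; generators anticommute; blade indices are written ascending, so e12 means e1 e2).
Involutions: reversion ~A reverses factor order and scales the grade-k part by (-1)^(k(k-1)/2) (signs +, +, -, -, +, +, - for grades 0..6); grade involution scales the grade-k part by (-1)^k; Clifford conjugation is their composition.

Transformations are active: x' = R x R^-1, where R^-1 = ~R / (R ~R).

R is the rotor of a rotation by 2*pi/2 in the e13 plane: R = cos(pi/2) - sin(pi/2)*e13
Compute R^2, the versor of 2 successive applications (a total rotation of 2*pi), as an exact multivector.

The rotor phase is half the rotation angle and phases add under composition, so 2 steps in the e13 plane accumulate phase 2*(pi/2) = pi: R^2 = cos(pi) - sin(pi)*e13.
cos(pi) = -1 and sin(pi) = 0, so R^2 = -1. The total rotation 2*pi is 1 full turn, so every vector returns to itself, yet the rotor is -1, on the OTHER sheet of the double cover (an odd number of 2*pi turns).
Answer: -1


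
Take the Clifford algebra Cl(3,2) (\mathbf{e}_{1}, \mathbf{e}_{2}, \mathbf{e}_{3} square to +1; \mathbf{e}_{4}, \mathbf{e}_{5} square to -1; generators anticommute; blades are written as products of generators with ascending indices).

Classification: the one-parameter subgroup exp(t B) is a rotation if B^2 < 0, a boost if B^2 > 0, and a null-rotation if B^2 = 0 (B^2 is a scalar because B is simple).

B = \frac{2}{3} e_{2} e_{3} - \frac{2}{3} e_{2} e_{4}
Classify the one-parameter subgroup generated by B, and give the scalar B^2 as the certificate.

B^2 term by term: the squares give (\frac{2}{3})^2*(e_{2} e_{3})^2 + (-\frac{2}{3})^2*(e_{2} e_{4})^2 = \frac{4}{9}*(-1) + \frac{4}{9}*(+1) = 0 (each basis 2-blade squares to minus the product of its generators' squares); cross terms between blades sharing an index anticommute and cancel. So B^2 = 0.
Answer: null-rotation, certificate B^2 = 0. No conjugation can change B^2 = 0; the sign gives the class.


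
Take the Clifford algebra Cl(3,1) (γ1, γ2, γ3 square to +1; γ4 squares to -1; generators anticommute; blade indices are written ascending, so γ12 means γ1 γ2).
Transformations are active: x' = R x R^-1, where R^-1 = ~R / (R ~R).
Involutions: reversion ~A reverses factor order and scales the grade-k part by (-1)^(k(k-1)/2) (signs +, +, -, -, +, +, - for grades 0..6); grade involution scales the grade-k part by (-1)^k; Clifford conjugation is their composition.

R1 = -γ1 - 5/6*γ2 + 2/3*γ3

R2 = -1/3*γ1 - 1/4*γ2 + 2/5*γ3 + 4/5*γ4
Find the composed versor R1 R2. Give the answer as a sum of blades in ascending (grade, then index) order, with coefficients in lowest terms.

Distribute over the terms of R1 (each basis-blade product reordered to ascending indices, repeated generators contracted through their squares):
(-γ1) R2 = 1/3 + 1/4*γ12 - 2/5*γ13 - 4/5*γ14
(-5/6*γ2) R2 = 5/24 - 5/18*γ12 - 1/3*γ23 - 2/3*γ24
(2/3*γ3) R2 = 4/15 + 2/9*γ13 + 1/6*γ23 + 8/15*γ34
Summing the partial products and collecting blades:
Answer: 97/120 - 1/36*γ12 - 8/45*γ13 - 4/5*γ14 - 1/6*γ23 - 2/3*γ24 + 8/15*γ34


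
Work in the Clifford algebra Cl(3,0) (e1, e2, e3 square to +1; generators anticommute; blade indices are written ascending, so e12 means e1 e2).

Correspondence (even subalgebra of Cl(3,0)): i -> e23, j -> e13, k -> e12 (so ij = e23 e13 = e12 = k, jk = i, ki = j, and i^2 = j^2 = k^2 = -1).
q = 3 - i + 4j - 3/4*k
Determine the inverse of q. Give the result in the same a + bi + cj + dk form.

In blades: q = 3 - 3/4*e12 + 4*e13 - e23.
With qbar = 3 + 3/4*e12 - 4*e13 + e23 (scalar fixed, mapped units negated), q qbar = 425/16 (the sum of squared coefficients), so q^-1 = qbar / (425/16) = 48/425 + 12/425*e12 - 64/425*e13 + 16/425*e23; translating back:
Answer: 48/425 + 16/425*i - 64/425*j + 12/425*k


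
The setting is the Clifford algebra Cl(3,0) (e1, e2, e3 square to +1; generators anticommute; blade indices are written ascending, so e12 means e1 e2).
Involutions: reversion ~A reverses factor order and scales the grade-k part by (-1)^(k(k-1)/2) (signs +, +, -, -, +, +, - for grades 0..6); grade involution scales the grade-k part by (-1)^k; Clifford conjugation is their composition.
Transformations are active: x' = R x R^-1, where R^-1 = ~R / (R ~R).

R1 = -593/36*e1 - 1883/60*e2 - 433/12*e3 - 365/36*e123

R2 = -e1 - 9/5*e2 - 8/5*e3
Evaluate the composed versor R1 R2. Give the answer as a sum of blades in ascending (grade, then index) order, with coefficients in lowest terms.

Distribute over the terms of R2 (each basis-blade product reordered to ascending indices, repeated generators contracted through their squares):
R1 (-e1) = 593/36 - 1883/60*e12 - 433/12*e13 + 365/36*e23
R1 (-9/5*e2) = 5649/100 + 593/20*e12 - 73/4*e13 - 1299/20*e23
R1 (-8/5*e3) = 866/15 + 146/9*e12 + 1186/45*e13 + 3766/75*e23
Summing the partial products and collecting blades:
Answer: 58813/450 + 652/45*e12 - 1259/45*e13 - 2069/450*e23


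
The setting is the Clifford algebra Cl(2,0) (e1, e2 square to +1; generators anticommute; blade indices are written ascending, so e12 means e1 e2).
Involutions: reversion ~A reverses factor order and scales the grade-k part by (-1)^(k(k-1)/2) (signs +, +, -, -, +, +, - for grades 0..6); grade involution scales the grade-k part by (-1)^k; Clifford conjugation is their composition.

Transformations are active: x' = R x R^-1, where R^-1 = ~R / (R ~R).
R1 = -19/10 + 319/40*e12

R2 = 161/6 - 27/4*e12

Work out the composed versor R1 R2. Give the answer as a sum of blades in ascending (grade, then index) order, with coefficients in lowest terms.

Distribute over the terms of R1 (each basis-blade product reordered to ascending indices, repeated generators contracted through their squares):
(-19/10) R2 = -3059/60 + 513/40*e12
(319/40*e12) R2 = 8613/160 + 51359/240*e12
Summing the partial products and collecting blades:
Answer: 1367/480 + 54437/240*e12
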